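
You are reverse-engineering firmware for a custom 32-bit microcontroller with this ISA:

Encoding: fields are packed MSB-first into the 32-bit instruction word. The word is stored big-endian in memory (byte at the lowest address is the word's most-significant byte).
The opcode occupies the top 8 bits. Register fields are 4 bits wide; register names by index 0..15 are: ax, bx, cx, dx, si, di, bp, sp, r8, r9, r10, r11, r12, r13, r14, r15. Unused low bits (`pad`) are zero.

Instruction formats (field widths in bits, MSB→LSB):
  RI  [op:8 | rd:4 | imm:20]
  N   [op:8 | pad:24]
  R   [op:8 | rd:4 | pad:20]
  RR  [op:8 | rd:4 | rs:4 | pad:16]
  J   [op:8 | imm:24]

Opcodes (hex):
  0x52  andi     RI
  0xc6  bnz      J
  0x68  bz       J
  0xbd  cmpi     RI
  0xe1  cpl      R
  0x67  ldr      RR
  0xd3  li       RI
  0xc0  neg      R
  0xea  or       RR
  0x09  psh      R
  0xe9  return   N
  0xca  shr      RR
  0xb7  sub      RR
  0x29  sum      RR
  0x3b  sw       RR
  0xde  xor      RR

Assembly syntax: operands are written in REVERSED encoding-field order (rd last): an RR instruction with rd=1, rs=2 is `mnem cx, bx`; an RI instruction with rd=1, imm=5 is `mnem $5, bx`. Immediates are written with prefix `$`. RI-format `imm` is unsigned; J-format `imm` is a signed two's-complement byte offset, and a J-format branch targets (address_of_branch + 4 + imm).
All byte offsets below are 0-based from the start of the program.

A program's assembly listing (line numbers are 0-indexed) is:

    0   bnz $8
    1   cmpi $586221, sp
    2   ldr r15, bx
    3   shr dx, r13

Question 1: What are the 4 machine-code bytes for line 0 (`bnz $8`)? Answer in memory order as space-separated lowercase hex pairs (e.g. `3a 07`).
c6 00 00 08

0. bnz fields op=0xc6:8|imm=8:24 → word c6000008h → c6 00 00 08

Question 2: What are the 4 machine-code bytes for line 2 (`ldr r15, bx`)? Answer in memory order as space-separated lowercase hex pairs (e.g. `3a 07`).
line 2 (ldr): pack op=0x67:8|rd=1:4|rs=15:4|pad=0:16 = 0x671f0000; big→ 67 1f 00 00

67 1f 00 00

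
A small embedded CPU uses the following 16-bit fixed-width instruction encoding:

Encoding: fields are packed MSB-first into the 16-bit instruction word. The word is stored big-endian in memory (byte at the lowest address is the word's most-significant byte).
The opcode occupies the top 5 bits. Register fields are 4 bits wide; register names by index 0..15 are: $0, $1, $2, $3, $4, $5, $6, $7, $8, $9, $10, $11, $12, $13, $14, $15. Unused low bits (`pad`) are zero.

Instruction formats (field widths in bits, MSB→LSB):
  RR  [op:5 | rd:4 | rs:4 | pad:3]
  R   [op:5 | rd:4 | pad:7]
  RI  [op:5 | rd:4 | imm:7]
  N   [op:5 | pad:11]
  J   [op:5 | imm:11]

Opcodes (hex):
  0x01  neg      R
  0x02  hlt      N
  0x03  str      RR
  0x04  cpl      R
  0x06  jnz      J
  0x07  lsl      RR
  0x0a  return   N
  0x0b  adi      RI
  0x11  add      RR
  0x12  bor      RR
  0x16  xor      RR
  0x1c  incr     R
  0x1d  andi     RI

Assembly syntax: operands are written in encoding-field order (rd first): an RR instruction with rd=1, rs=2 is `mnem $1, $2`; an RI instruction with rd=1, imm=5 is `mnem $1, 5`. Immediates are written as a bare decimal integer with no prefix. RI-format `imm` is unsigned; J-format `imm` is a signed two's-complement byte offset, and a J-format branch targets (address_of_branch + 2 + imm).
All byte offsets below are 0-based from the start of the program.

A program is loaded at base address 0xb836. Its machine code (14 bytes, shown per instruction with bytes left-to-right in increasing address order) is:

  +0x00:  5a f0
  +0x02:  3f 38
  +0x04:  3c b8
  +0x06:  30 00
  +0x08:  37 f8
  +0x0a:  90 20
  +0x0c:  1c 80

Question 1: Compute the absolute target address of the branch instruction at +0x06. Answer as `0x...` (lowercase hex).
[06] 30 00 → 0x3000
  top 5b → 0x6 → jnz [J]
  imm@[10:0]=0x0 ⇒ 0
  target = base 0xb836 + off 0x06 + 2 + imm 0 = 0xb83e

0xb83e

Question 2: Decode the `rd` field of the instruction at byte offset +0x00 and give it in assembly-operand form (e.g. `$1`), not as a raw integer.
off 0x00: read 5a f0 as big → 0x5af0
  top 5b → 0xb → adi [RI]
  [10:7] rd=5 = $5
  [6:0] imm=112 = 112

$5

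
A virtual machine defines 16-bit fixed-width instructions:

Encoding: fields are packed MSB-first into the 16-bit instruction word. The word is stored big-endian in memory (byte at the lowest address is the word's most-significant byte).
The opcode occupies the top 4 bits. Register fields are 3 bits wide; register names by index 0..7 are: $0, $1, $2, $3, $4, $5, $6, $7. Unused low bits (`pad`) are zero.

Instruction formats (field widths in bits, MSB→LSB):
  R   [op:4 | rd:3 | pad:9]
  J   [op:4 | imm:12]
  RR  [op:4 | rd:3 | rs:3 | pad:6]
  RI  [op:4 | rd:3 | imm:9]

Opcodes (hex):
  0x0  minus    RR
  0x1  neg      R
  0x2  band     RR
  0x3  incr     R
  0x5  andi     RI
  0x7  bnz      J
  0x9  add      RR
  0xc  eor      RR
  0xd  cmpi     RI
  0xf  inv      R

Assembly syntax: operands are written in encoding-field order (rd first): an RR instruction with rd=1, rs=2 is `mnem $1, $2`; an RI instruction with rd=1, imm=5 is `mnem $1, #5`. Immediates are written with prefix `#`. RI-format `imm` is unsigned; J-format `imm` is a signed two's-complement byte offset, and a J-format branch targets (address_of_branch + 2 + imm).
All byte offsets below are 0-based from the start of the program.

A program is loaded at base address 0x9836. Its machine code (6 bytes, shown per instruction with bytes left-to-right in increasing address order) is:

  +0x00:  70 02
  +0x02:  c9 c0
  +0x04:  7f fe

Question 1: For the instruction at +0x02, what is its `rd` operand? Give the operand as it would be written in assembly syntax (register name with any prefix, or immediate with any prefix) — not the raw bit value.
$4

@+02  big-endian(c9 c0) = 0xc9c0
  opcode bits[15:12]=0xc: eor/RR
  [11:9] rd=4 = $4
  [8:6] rs=7 = $7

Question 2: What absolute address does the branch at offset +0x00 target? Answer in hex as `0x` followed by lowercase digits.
0x983a

off 0x00: read 70 02 as big → 0x7002
  op=0x7002>>12=0x7 ⇒ bnz (J)
  imm@[11:0]=0x2 ⇒ #2
  target = base 0x9836 + off 0x00 + 2 + imm 2 = 0x983a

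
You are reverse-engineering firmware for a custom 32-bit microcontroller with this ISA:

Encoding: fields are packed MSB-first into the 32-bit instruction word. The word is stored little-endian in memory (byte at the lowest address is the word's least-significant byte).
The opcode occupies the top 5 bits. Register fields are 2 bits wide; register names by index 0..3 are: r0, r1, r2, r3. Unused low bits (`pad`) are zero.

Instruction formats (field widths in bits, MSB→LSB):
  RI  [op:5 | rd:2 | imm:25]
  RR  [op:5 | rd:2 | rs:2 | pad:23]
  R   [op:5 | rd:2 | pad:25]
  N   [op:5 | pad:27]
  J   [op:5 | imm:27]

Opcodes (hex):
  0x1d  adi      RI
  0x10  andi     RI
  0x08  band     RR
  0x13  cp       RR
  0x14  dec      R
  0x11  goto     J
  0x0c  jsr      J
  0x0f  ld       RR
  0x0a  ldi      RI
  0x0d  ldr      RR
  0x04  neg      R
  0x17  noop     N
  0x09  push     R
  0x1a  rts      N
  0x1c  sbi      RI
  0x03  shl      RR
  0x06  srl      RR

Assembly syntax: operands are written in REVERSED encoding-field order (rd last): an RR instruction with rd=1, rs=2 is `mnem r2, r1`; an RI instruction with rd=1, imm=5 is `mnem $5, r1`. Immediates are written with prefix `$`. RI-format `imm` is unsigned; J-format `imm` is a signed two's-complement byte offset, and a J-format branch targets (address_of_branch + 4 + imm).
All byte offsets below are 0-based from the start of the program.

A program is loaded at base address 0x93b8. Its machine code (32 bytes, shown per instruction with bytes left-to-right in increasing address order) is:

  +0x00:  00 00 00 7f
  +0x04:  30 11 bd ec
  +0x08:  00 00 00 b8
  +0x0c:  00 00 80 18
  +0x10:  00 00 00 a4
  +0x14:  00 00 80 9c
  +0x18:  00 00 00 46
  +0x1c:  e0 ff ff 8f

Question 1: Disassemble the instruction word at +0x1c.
goto $-32

+0x1c: e0 ff ff 8f ⇒ word 0x8fffffe0 (little)
  top 5b → 0x11 → goto [J]
  imm@[26:0]=0x7ffffe0 (s27→-32) ⇒ $-32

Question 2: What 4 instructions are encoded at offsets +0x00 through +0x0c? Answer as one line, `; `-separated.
+0x00: 00 00 00 7f ⇒ word 0x7f000000 (little)
  top 5b → 0xf → ld [RR]
  rd: (w>>25)&0x3=0x3 → r3
  rs: (w>>23)&0x3=0x2 → r2
+0x04: 30 11 bd ec ⇒ word 0xecbd1130 (little)
  top 5b → 0x1d → adi [RI]
  rd: (w>>25)&0x3=0x2 → r2
  imm: (w>>0)&0x1ffffff=0xbd1130 → $12390704
+0x08: 00 00 00 b8 ⇒ word 0xb8000000 (little)
  top 5b → 0x17 → noop [N]
+0x0c: 00 00 80 18 ⇒ word 0x18800000 (little)
  top 5b → 0x3 → shl [RR]
  rd: (w>>25)&0x3=0x0 → r0
  rs: (w>>23)&0x3=0x1 → r1

ld r2, r3; adi $12390704, r2; noop; shl r1, r0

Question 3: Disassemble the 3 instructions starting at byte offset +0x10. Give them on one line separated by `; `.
@+10  little-endian(00 00 00 a4) = 0xa4000000
  op=0xa4000000>>27=0x14 ⇒ dec (R)
  rd: (w>>25)&0x3=0x2 → r2
@+14  little-endian(00 00 80 9c) = 0x9c800000
  op=0x9c800000>>27=0x13 ⇒ cp (RR)
  rd: (w>>25)&0x3=0x2 → r2
  rs: (w>>23)&0x3=0x1 → r1
@+18  little-endian(00 00 00 46) = 0x46000000
  op=0x46000000>>27=0x8 ⇒ band (RR)
  rd: (w>>25)&0x3=0x3 → r3
  rs: (w>>23)&0x3=0x0 → r0

dec r2; cp r1, r2; band r0, r3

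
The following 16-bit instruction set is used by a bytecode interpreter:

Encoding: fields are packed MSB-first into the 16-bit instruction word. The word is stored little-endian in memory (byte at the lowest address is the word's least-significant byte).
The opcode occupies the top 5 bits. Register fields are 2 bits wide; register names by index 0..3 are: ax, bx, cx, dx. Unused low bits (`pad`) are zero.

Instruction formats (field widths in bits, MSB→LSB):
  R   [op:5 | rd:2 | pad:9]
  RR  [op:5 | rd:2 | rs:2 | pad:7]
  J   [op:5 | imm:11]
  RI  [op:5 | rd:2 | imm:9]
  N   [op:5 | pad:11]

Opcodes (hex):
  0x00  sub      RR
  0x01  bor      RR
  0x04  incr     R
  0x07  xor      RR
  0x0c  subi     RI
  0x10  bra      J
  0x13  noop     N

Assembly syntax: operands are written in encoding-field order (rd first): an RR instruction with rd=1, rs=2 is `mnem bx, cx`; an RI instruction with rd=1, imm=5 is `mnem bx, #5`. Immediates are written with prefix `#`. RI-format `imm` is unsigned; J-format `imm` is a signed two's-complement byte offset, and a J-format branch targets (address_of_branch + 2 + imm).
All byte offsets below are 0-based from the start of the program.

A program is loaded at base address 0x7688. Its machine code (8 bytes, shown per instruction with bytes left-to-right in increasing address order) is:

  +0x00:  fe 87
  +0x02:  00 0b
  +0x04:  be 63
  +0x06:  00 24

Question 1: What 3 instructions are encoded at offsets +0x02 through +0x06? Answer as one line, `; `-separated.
bor bx, cx; subi bx, #446; incr cx

@+02  little-endian(00 0b) = 0x0b00
  op=0x0b00>>11=0x1 ⇒ bor (RR)
  rd@[10:9]=0x1 ⇒ bx
  rs@[8:7]=0x2 ⇒ cx
@+04  little-endian(be 63) = 0x63be
  op=0x63be>>11=0xc ⇒ subi (RI)
  rd@[10:9]=0x1 ⇒ bx
  imm@[8:0]=0x1be ⇒ #446
@+06  little-endian(00 24) = 0x2400
  op=0x2400>>11=0x4 ⇒ incr (R)
  rd@[10:9]=0x2 ⇒ cx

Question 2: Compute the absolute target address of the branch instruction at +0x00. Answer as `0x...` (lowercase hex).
+0x00: fe 87 ⇒ word 0x87fe (little)
  top 5b → 0x10 → bra [J]
  imm: (w>>0)&0x7ff=0x7fe (s11→-2) → #-2
  target = base 0x7688 + off 0x00 + 2 + imm -2 = 0x7688

0x7688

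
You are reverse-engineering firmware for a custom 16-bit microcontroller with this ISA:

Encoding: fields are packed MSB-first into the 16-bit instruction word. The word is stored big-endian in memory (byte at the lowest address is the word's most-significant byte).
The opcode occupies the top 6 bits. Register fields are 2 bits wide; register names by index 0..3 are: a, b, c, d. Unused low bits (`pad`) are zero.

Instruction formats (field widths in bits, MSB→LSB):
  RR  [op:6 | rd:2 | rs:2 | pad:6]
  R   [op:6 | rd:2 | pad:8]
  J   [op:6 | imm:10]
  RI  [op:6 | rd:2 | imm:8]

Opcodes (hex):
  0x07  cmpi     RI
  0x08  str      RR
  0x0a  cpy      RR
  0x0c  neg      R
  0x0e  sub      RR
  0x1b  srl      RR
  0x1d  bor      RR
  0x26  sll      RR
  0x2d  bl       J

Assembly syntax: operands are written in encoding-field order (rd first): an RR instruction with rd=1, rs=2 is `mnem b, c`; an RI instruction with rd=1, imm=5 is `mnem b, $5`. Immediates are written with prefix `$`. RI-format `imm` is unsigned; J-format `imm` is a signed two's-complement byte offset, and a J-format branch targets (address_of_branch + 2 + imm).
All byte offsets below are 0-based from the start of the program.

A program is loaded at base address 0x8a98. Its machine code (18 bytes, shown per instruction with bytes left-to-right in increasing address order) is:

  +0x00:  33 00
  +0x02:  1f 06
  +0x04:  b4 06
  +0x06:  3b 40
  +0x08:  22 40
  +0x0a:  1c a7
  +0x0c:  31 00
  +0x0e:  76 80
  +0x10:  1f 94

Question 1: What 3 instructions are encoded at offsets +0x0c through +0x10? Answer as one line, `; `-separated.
+0x0c: 31 00 ⇒ word 0x3100 (big)
  op=0x3100>>10=0xc ⇒ neg (R)
  rd@[9:8]=0x1 ⇒ b
+0x0e: 76 80 ⇒ word 0x7680 (big)
  op=0x7680>>10=0x1d ⇒ bor (RR)
  rd@[9:8]=0x2 ⇒ c
  rs@[7:6]=0x2 ⇒ c
+0x10: 1f 94 ⇒ word 0x1f94 (big)
  op=0x1f94>>10=0x7 ⇒ cmpi (RI)
  rd@[9:8]=0x3 ⇒ d
  imm@[7:0]=0x94 ⇒ $148

neg b; bor c, c; cmpi d, $148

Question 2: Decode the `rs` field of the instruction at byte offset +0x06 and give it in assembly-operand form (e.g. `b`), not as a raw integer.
[06] 3b 40 → 0x3b40
  op=0x3b40>>10=0xe ⇒ sub (RR)
  [9:8] rd=3 = d
  [7:6] rs=1 = b

b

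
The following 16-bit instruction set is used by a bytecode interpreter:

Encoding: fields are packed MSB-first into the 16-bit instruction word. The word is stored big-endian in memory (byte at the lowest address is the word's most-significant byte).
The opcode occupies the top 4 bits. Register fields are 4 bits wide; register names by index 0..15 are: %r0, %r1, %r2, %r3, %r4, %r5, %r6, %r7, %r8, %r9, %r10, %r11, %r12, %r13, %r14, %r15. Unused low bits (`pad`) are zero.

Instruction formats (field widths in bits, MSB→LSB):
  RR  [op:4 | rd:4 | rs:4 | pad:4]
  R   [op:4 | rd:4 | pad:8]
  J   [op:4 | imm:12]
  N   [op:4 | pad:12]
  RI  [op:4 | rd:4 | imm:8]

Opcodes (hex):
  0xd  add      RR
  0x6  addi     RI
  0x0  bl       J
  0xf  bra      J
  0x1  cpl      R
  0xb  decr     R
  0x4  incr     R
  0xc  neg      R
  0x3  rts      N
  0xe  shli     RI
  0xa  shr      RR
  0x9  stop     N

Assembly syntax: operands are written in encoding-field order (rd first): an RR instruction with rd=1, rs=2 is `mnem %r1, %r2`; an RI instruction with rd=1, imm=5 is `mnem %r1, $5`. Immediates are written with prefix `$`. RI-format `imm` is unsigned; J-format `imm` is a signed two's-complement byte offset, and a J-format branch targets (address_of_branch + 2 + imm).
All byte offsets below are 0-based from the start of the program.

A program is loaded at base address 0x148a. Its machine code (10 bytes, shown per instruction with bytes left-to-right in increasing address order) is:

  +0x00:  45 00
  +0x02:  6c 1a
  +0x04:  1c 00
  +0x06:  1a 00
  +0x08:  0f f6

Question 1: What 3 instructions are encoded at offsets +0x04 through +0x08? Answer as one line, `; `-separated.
cpl %r12; cpl %r10; bl $-10

[04] 1c 00 → 0x1c00
  top 4b → 0x1 → cpl [R]
  rd: (w>>8)&0xf=0xc → %r12
[06] 1a 00 → 0x1a00
  top 4b → 0x1 → cpl [R]
  rd: (w>>8)&0xf=0xa → %r10
[08] 0f f6 → 0x0ff6
  top 4b → 0x0 → bl [J]
  imm: (w>>0)&0xfff=0xff6 (s12→-10) → $-10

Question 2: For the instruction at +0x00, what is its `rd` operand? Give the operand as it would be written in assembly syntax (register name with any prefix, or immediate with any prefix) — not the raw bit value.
%r5

@+00  big-endian(45 00) = 0x4500
  top 4b → 0x4 → incr [R]
  [11:8] rd=5 = %r5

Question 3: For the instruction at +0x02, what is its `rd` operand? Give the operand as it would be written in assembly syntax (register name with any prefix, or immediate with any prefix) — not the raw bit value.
@+02  big-endian(6c 1a) = 0x6c1a
  op=0x6c1a>>12=0x6 ⇒ addi (RI)
  [11:8] rd=12 = %r12
  [7:0] imm=26 = $26

%r12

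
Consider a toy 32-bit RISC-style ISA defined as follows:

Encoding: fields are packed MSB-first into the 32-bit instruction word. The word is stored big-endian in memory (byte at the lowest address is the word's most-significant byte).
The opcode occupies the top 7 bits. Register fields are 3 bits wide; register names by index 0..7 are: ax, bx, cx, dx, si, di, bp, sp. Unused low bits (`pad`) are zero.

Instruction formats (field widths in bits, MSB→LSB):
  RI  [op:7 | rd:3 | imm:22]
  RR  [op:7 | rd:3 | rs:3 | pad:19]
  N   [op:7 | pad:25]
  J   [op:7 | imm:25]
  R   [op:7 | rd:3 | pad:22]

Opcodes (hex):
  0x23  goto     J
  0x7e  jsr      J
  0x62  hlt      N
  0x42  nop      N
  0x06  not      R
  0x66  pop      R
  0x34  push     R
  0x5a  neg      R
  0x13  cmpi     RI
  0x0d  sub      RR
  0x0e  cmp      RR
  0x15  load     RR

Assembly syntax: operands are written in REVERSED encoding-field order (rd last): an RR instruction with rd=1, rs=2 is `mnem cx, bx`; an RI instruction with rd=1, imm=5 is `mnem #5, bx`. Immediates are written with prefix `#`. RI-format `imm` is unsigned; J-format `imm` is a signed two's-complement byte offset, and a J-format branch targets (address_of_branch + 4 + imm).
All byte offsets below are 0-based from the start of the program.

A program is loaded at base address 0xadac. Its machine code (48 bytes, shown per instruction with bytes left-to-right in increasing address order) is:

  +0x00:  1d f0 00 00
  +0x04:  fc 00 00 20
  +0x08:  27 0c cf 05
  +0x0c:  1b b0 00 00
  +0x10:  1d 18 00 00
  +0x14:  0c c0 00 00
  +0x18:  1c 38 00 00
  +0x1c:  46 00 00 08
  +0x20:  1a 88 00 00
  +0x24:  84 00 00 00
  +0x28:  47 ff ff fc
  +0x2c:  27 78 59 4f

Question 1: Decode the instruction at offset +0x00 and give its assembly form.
off 0x00: read 1d f0 00 00 as big → 0x1df00000
  top 7b → 0xe → cmp [RR]
  rd@[24:22]=0x7 ⇒ sp
  rs@[21:19]=0x6 ⇒ bp

cmp bp, sp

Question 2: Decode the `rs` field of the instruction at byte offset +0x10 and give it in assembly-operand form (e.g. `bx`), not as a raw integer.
dx

@+10  big-endian(1d 18 00 00) = 0x1d180000
  top 7b → 0xe → cmp [RR]
  rd@[24:22]=0x4 ⇒ si
  rs@[21:19]=0x3 ⇒ dx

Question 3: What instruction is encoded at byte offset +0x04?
jsr #32

+0x04: fc 00 00 20 ⇒ word 0xfc000020 (big)
  top 7b → 0x7e → jsr [J]
  [24:0] imm=32 = #32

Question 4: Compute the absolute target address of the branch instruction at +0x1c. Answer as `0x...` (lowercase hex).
off 0x1c: read 46 00 00 08 as big → 0x46000008
  opcode bits[31:25]=0x23: goto/J
  imm: (w>>0)&0x1ffffff=0x8 → #8
  target = base 0xadac + off 0x1c + 4 + imm 8 = 0xadd4

0xadd4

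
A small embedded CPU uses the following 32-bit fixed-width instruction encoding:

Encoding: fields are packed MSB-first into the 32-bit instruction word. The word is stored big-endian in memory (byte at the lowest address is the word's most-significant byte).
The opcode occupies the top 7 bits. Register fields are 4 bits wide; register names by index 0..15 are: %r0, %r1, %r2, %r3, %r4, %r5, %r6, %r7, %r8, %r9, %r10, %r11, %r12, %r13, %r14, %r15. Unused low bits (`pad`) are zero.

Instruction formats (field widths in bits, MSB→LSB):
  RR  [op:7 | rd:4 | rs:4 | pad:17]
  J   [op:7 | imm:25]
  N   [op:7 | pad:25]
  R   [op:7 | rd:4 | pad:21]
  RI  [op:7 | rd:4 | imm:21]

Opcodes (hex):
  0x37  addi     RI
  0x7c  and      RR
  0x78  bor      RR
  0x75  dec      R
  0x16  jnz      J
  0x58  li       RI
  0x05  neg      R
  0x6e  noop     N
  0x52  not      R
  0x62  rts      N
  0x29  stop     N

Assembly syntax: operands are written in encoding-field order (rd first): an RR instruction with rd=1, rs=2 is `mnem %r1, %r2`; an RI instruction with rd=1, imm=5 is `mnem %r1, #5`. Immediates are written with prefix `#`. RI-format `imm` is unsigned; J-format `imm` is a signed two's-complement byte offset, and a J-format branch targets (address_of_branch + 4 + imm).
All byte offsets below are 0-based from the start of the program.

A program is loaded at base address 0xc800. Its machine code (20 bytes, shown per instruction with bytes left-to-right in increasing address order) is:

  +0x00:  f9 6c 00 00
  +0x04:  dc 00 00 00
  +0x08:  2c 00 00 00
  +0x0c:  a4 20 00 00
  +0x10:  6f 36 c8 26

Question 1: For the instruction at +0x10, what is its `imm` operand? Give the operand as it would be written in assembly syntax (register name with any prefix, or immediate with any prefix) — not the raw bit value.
off 0x10: read 6f 36 c8 26 as big → 0x6f36c826
  opcode bits[31:25]=0x37: addi/RI
  [24:21] rd=9 = %r9
  [20:0] imm=1493030 = #1493030

#1493030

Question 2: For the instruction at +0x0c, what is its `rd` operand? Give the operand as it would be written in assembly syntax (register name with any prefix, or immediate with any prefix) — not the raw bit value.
+0x0c: a4 20 00 00 ⇒ word 0xa4200000 (big)
  opcode bits[31:25]=0x52: not/R
  [24:21] rd=1 = %r1

%r1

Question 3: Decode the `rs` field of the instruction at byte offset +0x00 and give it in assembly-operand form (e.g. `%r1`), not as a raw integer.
%r6

@+00  big-endian(f9 6c 00 00) = 0xf96c0000
  op=0xf96c0000>>25=0x7c ⇒ and (RR)
  rd: (w>>21)&0xf=0xb → %r11
  rs: (w>>17)&0xf=0x6 → %r6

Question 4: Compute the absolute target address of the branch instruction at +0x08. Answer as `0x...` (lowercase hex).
+0x08: 2c 00 00 00 ⇒ word 0x2c000000 (big)
  top 7b → 0x16 → jnz [J]
  imm: (w>>0)&0x1ffffff=0x0 → #0
  target = base 0xc800 + off 0x08 + 4 + imm 0 = 0xc80c

0xc80c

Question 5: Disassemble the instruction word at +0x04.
@+04  big-endian(dc 00 00 00) = 0xdc000000
  top 7b → 0x6e → noop [N]

noop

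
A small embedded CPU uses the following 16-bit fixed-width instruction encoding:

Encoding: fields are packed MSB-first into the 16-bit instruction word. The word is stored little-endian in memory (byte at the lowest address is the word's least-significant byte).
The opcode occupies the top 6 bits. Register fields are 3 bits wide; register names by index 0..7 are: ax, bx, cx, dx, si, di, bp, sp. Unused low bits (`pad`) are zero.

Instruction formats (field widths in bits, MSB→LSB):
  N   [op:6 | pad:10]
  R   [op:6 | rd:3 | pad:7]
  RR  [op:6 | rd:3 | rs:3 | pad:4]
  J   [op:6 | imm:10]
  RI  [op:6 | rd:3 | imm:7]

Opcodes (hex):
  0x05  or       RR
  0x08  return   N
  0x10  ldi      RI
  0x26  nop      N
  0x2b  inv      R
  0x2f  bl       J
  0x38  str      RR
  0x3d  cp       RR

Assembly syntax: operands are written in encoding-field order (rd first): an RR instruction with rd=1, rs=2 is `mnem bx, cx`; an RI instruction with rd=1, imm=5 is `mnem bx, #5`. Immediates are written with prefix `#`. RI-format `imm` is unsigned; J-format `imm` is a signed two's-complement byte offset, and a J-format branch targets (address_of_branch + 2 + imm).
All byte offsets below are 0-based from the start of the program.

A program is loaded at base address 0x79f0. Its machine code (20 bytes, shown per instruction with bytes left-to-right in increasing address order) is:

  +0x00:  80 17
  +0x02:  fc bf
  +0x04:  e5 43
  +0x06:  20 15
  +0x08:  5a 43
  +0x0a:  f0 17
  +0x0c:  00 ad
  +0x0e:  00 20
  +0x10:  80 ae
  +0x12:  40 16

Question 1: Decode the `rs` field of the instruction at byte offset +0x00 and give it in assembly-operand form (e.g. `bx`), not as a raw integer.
ax

[00] 80 17 → 0x1780
  opcode bits[15:10]=0x5: or/RR
  rd: (w>>7)&0x7=0x7 → sp
  rs: (w>>4)&0x7=0x0 → ax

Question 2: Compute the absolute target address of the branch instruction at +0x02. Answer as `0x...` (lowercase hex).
[02] fc bf → 0xbffc
  top 6b → 0x2f → bl [J]
  imm: (w>>0)&0x3ff=0x3fc (s10→-4) → #-4
  target = base 0x79f0 + off 0x02 + 2 + imm -4 = 0x79f0

0x79f0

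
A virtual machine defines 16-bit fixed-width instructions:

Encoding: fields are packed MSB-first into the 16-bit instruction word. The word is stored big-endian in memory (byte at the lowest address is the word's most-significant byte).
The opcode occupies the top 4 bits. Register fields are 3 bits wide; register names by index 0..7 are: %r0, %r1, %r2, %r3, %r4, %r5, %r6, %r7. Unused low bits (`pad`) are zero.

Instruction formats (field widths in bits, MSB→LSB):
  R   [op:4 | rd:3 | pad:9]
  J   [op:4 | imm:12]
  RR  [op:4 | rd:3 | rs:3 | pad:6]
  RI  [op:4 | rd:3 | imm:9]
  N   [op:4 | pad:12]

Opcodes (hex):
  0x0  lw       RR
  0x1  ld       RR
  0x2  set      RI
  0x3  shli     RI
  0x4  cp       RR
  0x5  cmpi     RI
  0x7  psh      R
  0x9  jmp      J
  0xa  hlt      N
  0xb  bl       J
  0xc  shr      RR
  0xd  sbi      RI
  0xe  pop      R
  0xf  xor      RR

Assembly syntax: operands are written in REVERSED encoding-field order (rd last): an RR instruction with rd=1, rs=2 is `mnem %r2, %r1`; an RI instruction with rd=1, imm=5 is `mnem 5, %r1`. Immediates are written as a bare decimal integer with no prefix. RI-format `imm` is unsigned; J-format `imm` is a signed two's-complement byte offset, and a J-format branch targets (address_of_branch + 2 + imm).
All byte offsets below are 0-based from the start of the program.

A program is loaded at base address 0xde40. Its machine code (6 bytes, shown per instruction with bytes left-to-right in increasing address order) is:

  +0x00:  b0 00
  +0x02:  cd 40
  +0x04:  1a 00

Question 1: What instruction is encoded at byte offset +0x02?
shr %r5, %r6

+0x02: cd 40 ⇒ word 0xcd40 (big)
  opcode bits[15:12]=0xc: shr/RR
  [11:9] rd=6 = %r6
  [8:6] rs=5 = %r5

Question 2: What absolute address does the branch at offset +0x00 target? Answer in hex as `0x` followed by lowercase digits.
@+00  big-endian(b0 00) = 0xb000
  top 4b → 0xb → bl [J]
  [11:0] imm=0 = 0
  target = base 0xde40 + off 0x00 + 2 + imm 0 = 0xde42

0xde42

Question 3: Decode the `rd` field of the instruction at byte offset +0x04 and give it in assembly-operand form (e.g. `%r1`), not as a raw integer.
@+04  big-endian(1a 00) = 0x1a00
  top 4b → 0x1 → ld [RR]
  rd: (w>>9)&0x7=0x5 → %r5
  rs: (w>>6)&0x7=0x0 → %r0

%r5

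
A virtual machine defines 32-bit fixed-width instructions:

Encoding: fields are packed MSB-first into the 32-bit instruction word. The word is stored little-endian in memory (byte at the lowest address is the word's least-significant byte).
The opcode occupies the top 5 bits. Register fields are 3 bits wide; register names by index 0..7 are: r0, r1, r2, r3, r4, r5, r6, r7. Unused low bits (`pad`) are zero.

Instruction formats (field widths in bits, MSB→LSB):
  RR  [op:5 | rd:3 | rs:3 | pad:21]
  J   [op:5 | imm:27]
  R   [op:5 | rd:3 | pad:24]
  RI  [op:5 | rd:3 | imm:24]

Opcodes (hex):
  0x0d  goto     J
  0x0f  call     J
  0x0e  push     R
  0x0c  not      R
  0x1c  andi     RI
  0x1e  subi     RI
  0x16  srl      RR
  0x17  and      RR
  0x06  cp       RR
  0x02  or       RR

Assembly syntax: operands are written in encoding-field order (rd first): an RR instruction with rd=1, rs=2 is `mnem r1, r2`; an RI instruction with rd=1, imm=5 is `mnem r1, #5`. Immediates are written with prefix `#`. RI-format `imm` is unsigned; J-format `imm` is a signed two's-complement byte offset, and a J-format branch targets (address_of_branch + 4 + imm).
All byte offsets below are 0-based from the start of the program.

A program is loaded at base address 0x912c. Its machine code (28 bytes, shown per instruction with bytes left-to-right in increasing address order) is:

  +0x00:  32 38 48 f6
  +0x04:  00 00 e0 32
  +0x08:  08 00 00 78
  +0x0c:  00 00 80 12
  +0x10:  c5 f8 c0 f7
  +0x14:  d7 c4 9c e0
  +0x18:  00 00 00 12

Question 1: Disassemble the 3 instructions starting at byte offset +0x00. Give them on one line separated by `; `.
[00] 32 38 48 f6 → 0xf6483832
  op=0xf6483832>>27=0x1e ⇒ subi (RI)
  rd@[26:24]=0x6 ⇒ r6
  imm@[23:0]=0x483832 ⇒ #4732978
[04] 00 00 e0 32 → 0x32e00000
  op=0x32e00000>>27=0x6 ⇒ cp (RR)
  rd@[26:24]=0x2 ⇒ r2
  rs@[23:21]=0x7 ⇒ r7
[08] 08 00 00 78 → 0x78000008
  op=0x78000008>>27=0xf ⇒ call (J)
  imm@[26:0]=0x8 ⇒ #8

subi r6, #4732978; cp r2, r7; call #8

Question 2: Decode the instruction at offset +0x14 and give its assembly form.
andi r0, #10274007

+0x14: d7 c4 9c e0 ⇒ word 0xe09cc4d7 (little)
  op=0xe09cc4d7>>27=0x1c ⇒ andi (RI)
  [26:24] rd=0 = r0
  [23:0] imm=10274007 = #10274007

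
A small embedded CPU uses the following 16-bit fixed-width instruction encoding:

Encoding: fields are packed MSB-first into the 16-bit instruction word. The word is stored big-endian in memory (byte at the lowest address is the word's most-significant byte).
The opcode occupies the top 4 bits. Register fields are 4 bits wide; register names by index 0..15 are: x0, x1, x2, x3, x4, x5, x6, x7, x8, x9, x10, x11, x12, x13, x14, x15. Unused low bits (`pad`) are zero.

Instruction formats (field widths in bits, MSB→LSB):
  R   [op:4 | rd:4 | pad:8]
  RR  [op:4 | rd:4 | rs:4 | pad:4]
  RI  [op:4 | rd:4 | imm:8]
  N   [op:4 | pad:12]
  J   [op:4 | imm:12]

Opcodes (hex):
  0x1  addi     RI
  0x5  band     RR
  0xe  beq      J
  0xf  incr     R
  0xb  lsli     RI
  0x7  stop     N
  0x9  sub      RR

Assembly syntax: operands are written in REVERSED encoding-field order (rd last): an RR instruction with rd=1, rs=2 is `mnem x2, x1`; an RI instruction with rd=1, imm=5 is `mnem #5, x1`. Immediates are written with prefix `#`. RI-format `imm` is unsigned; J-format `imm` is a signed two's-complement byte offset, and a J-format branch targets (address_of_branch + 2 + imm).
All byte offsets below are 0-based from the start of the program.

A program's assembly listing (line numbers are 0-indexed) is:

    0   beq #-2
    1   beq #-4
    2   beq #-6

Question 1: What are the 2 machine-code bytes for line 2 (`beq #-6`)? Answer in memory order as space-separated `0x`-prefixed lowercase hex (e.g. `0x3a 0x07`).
0xef 0xfa

L2: beq op=0xe:4|imm=-6:12 ⇒ 0xeffa ⇒ big ef fa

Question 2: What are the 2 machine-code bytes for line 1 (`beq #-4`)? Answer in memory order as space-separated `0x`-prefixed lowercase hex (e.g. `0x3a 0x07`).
0xef 0xfc

L1: beq op=0xe:4|imm=-4:12 ⇒ 0xeffc ⇒ big ef fc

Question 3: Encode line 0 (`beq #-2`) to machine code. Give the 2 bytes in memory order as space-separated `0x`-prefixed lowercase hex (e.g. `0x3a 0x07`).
0xef 0xfe

0. beq fields op=0xe:4|imm=-2:12 → word effeh → ef fe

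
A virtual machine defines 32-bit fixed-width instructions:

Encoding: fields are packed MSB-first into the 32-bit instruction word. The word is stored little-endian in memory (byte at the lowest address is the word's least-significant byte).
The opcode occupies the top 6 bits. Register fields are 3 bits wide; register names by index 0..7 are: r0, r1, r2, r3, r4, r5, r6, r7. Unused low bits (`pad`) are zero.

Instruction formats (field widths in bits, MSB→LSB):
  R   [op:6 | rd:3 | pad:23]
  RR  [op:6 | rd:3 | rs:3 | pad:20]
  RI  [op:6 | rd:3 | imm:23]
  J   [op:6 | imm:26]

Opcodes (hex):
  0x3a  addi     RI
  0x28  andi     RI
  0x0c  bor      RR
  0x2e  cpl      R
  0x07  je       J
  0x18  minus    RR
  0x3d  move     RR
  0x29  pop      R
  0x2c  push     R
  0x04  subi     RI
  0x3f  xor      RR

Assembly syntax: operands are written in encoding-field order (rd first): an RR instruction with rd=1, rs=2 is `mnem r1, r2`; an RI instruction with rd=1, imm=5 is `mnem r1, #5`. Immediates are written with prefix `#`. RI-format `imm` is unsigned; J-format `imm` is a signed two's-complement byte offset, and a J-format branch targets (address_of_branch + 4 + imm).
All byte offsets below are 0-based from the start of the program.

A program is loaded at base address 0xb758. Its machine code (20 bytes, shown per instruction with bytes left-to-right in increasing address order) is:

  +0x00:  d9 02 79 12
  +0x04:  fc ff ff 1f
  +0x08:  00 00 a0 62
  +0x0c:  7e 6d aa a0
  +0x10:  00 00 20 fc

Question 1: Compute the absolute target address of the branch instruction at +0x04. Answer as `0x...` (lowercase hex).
0xb75c

+0x04: fc ff ff 1f ⇒ word 0x1ffffffc (little)
  op=0x1ffffffc>>26=0x7 ⇒ je (J)
  imm: (w>>0)&0x3ffffff=0x3fffffc (s26→-4) → #-4
  target = base 0xb758 + off 0x04 + 4 + imm -4 = 0xb75c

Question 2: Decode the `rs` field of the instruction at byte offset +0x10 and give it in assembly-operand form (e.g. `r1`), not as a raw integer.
@+10  little-endian(00 00 20 fc) = 0xfc200000
  opcode bits[31:26]=0x3f: xor/RR
  [25:23] rd=0 = r0
  [22:20] rs=2 = r2

r2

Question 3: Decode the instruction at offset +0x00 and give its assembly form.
off 0x00: read d9 02 79 12 as little → 0x127902d9
  top 6b → 0x4 → subi [RI]
  [25:23] rd=4 = r4
  [22:0] imm=7930585 = #7930585

subi r4, #7930585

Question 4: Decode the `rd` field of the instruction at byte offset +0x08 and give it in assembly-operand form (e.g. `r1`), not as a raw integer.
off 0x08: read 00 00 a0 62 as little → 0x62a00000
  top 6b → 0x18 → minus [RR]
  [25:23] rd=5 = r5
  [22:20] rs=2 = r2

r5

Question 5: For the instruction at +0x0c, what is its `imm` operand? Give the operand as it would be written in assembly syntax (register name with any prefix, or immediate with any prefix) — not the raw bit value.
#2780542

[0c] 7e 6d aa a0 → 0xa0aa6d7e
  opcode bits[31:26]=0x28: andi/RI
  rd: (w>>23)&0x7=0x1 → r1
  imm: (w>>0)&0x7fffff=0x2a6d7e → #2780542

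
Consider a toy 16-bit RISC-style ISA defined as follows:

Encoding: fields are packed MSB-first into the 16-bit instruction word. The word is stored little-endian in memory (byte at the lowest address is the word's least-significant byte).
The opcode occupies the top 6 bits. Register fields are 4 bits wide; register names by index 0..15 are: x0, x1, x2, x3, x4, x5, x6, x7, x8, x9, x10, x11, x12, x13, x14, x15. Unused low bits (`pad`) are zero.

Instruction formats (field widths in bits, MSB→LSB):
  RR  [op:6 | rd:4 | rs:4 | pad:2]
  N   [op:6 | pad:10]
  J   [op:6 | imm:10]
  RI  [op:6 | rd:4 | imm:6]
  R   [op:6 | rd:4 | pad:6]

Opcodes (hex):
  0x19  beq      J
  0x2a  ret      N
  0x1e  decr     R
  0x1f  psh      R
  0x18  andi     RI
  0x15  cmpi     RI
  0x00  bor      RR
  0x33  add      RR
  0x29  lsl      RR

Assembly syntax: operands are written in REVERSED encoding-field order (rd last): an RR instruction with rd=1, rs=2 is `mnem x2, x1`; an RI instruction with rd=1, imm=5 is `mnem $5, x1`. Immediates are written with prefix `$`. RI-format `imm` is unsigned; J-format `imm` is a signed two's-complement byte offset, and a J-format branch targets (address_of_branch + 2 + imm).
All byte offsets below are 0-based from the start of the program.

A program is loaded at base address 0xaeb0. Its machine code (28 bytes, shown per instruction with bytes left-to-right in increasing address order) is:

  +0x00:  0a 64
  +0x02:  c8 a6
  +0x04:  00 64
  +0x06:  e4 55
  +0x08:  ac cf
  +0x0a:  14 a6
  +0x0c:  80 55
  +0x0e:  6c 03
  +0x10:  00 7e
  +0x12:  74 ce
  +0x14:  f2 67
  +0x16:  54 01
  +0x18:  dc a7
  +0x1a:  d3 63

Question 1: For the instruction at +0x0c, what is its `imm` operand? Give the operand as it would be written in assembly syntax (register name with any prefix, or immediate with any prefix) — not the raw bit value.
$0

off 0x0c: read 80 55 as little → 0x5580
  top 6b → 0x15 → cmpi [RI]
  rd@[9:6]=0x6 ⇒ x6
  imm@[5:0]=0x0 ⇒ $0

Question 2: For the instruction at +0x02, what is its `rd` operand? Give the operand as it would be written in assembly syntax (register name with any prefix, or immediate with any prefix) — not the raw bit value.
x11

@+02  little-endian(c8 a6) = 0xa6c8
  top 6b → 0x29 → lsl [RR]
  rd@[9:6]=0xb ⇒ x11
  rs@[5:2]=0x2 ⇒ x2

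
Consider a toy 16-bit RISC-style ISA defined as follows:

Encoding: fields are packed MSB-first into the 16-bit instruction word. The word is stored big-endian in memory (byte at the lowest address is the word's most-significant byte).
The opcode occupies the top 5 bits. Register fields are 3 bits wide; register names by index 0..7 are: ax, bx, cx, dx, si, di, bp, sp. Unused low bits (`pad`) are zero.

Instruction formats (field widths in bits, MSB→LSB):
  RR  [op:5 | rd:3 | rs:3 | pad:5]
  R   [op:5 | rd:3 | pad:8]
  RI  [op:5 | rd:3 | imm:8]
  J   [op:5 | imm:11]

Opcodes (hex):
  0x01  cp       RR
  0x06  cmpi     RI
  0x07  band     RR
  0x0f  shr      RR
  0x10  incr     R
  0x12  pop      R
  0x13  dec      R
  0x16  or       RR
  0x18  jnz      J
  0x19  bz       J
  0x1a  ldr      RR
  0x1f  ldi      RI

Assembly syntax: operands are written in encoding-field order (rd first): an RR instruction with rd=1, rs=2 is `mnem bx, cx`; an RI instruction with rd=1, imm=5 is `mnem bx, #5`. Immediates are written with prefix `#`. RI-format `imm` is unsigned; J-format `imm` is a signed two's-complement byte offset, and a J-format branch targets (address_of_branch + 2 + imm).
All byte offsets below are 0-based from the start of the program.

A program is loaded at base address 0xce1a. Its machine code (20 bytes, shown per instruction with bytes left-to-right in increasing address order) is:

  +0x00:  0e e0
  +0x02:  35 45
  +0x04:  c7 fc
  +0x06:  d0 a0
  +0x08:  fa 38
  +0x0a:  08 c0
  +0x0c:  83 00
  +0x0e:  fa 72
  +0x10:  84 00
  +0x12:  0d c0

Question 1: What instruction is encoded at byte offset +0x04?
jnz #-4

off 0x04: read c7 fc as big → 0xc7fc
  opcode bits[15:11]=0x18: jnz/J
  imm@[10:0]=0x7fc (s11→-4) ⇒ #-4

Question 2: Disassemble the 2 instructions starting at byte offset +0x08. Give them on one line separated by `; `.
@+08  big-endian(fa 38) = 0xfa38
  top 5b → 0x1f → ldi [RI]
  rd: (w>>8)&0x7=0x2 → cx
  imm: (w>>0)&0xff=0x38 → #56
@+0a  big-endian(08 c0) = 0x08c0
  top 5b → 0x1 → cp [RR]
  rd: (w>>8)&0x7=0x0 → ax
  rs: (w>>5)&0x7=0x6 → bp

ldi cx, #56; cp ax, bp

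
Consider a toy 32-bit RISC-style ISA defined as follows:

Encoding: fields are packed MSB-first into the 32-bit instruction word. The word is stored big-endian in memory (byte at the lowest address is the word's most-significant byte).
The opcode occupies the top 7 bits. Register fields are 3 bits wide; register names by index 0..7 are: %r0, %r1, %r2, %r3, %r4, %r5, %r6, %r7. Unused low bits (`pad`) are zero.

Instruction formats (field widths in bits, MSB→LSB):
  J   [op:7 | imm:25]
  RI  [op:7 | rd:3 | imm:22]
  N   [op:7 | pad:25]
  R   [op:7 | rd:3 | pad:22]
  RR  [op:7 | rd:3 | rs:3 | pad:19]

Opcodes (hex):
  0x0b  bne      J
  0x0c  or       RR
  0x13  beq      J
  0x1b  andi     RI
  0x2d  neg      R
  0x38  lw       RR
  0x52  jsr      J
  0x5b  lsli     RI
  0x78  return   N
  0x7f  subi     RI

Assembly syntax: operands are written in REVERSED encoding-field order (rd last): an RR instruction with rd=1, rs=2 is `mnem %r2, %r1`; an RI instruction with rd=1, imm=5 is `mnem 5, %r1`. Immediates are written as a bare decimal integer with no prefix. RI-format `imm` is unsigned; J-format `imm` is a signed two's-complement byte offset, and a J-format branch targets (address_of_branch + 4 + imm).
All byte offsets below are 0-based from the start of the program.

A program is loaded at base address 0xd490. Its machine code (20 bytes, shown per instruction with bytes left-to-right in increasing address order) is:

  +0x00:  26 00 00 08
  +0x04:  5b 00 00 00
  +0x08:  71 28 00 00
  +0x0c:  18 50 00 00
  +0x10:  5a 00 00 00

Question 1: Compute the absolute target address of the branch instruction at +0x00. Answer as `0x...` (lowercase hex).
+0x00: 26 00 00 08 ⇒ word 0x26000008 (big)
  top 7b → 0x13 → beq [J]
  [24:0] imm=8 = 8
  target = base 0xd490 + off 0x00 + 4 + imm 8 = 0xd49c

0xd49c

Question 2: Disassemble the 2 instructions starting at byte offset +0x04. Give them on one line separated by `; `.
@+04  big-endian(5b 00 00 00) = 0x5b000000
  opcode bits[31:25]=0x2d: neg/R
  rd: (w>>22)&0x7=0x4 → %r4
@+08  big-endian(71 28 00 00) = 0x71280000
  opcode bits[31:25]=0x38: lw/RR
  rd: (w>>22)&0x7=0x4 → %r4
  rs: (w>>19)&0x7=0x5 → %r5

neg %r4; lw %r5, %r4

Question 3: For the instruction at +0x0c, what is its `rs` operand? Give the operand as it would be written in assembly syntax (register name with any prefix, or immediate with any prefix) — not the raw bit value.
%r2

[0c] 18 50 00 00 → 0x18500000
  op=0x18500000>>25=0xc ⇒ or (RR)
  rd@[24:22]=0x1 ⇒ %r1
  rs@[21:19]=0x2 ⇒ %r2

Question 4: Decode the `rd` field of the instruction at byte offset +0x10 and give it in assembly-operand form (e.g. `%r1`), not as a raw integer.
[10] 5a 00 00 00 → 0x5a000000
  opcode bits[31:25]=0x2d: neg/R
  [24:22] rd=0 = %r0

%r0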